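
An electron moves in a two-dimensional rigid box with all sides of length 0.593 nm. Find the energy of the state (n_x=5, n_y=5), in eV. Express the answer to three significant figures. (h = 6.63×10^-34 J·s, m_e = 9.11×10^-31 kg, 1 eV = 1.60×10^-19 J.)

For a 2D rectangular well E = (h²/8m_e)·Σ n_i²/L_i² = (6.63×10^-34)²/(8·9.11×10^-31) · [5²/(0.593 nm)² + 5²/(0.593 nm)²].
Evaluating gives E = 8.576×10^-18 J = 53.6 eV.

E = 53.6 eV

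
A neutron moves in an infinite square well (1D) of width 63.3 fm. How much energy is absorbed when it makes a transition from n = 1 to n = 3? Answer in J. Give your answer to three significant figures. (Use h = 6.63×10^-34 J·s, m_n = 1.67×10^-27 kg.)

|ΔE| = 6.57×10^-14 J

E_1 = h²/(8m_nL²) = 8.211×10^-15 J.
|ΔE| = |1² − 3²|·E_1 = 8·8.211×10^-15 J = 6.57×10^-14 J.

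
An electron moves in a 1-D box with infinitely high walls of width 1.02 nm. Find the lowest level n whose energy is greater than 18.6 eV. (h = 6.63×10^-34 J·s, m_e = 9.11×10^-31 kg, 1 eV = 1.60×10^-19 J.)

E_1 = h²/(8m_eL²) = 5.797×10^-20 J = 0.3623 eV.
Need n² > 18.6/0.3623 = 51.34, i.e. n > 7.165.
The smallest integer satisfying this is n = 8.

n = 8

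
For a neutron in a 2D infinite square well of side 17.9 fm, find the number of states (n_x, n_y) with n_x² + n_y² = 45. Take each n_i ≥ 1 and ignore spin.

The level has n_x² + n_y² = 45. The ordered positive-integer solutions are (3, 6), (6, 3).
That gives 2 states.

degeneracy = 2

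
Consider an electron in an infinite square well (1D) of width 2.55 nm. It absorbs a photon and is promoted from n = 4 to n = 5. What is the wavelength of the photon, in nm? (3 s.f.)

E_1 = h²/(8m_eL²) = 9.265×10^-21 J, so ΔE = (5² − 4²)E_1 = 8.339×10^-20 J.
λ = hc/ΔE = (6.626×10^-34·2.998×10^8)/8.339×10^-20 = 2.38×10^-6 m = 2.38×10^3 nm.

λ = 2.38×10^3 nm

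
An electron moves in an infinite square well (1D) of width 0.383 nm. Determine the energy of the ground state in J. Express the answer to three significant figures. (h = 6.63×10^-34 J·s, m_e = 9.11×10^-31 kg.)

E_1 = 4.11×10^-19 J

For an infinite well E_n = n²h²/(8m_eL²), so E_1 = h²/(8m_eL²) = (6.63×10^-34)²/(8·9.11×10^-31·(3.83×10^-10 m)²) = 4.112×10^-19 J.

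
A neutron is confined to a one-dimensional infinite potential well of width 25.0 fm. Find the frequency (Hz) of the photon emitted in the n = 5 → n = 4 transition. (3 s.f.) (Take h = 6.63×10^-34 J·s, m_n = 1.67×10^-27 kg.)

f = 7.15×10^20 Hz

E_1 = h²/(8m_nL²) = 5.264×10^-14 J and ΔE = (5² − 4²)E_1 = 4.738×10^-13 J.
f = ΔE/h = 4.738×10^-13/6.63×10^-34 = 7.15×10^20 Hz.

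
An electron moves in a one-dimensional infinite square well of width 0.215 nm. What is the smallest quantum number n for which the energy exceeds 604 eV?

E_1 = h²/(8m_eL²) = 1.303×10^-18 J = 8.134 eV.
Need n² > 604/8.134 = 74.26, i.e. n > 8.617.
The smallest integer satisfying this is n = 9.

n = 9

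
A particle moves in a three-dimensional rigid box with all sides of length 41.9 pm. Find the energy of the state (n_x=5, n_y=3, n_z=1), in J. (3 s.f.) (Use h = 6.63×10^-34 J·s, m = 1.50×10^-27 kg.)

E = 7.30×10^-19 J

For a 3D rectangular well E = (h²/8m)·Σ n_i²/L_i² = (6.63×10^-34)²/(8·1.50×10^-27) · [5²/(41.9 pm)² + 3²/(41.9 pm)² + 1²/(41.9 pm)²].
Evaluating gives E = 7.30×10^-19 J.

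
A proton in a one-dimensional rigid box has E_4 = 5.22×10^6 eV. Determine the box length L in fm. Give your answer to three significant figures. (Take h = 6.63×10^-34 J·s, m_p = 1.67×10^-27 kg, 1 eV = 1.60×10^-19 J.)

From E_n = n²h²/(8m_pL²), L = n·h/√(8m_pE_n).
E_4 = 5.22×10^6 eV = 8.352×10^-13 J, so L = 4·6.63×10^-34/√(8·1.67×10^-27·8.352×10^-13) = 2.51×10^-14 m = 25.1 fm.

L = 25.1 fm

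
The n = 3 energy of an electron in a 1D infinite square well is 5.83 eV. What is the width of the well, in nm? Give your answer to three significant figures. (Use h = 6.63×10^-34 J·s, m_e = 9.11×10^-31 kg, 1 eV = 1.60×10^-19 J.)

L = 0.763 nm

From E_n = n²h²/(8m_eL²), L = n·h/√(8m_eE_n).
E_3 = 5.83 eV = 9.328×10^-19 J, so L = 3·6.63×10^-34/√(8·9.11×10^-31·9.328×10^-19) = 7.63×10^-10 m = 0.763 nm.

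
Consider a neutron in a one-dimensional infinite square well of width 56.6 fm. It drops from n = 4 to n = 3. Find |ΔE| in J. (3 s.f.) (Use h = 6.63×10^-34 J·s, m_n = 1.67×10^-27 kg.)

|ΔE| = 7.19×10^-14 J

E_1 = h²/(8m_nL²) = 1.027×10^-14 J.
|ΔE| = |4² − 3²|·E_1 = 7·1.027×10^-14 J = 7.19×10^-14 J.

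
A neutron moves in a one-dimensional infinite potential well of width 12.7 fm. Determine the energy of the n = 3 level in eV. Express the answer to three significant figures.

E_3 = 1.14×10^7 eV

For an infinite well E_n = n²h²/(8m_nL²), so E_1 = h²/(8m_nL²) = (6.626×10^-34)²/(8·1.675×10^-27·(1.27×10^-14 m)²) = 2.031×10^-13 J.
Then E_3 = 3²·E_1 = 9·2.031×10^-13 J = 1.828×10^-12 J.
Converting, E_3 = 1.828×10^-12 J / (1.602×10^-19 J/eV) = 1.14×10^7 eV.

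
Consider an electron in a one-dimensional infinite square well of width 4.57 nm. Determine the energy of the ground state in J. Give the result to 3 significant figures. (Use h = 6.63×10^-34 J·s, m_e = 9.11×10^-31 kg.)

For an infinite well E_n = n²h²/(8m_eL²), so E_1 = h²/(8m_eL²) = (6.63×10^-34)²/(8·9.11×10^-31·(4.57×10^-9 m)²) = 2.888×10^-21 J.

E_1 = 2.89×10^-21 J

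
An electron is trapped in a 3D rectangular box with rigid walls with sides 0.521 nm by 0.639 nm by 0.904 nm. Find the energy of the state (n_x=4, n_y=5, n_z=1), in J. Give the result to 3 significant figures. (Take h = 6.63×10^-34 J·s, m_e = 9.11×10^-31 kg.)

E = 7.32×10^-18 J

For a 3D rectangular well E = (h²/8m_e)·Σ n_i²/L_i² = (6.63×10^-34)²/(8·9.11×10^-31) · [4²/(0.521 nm)² + 5²/(0.639 nm)² + 1²/(0.904 nm)²].
Evaluating gives E = 7.32×10^-18 J.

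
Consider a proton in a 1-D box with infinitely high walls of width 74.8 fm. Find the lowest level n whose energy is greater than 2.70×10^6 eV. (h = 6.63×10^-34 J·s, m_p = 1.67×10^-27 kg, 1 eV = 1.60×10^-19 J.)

E_1 = h²/(8m_pL²) = 5.881×10^-15 J = 3.676×10^4 eV.
Need n² > 2.70×10^6/3.676×10^4 = 73.45, i.e. n > 8.570.
The smallest integer satisfying this is n = 9.

n = 9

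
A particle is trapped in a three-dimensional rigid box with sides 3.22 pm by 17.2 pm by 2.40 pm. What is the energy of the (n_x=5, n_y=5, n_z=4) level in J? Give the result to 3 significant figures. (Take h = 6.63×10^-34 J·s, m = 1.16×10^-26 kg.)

E = 2.50×10^-17 J

For a 3D rectangular well E = (h²/8m)·Σ n_i²/L_i² = (6.63×10^-34)²/(8·1.16×10^-26) · [5²/(3.22 pm)² + 5²/(17.2 pm)² + 4²/(2.40 pm)²].
Evaluating gives E = 2.50×10^-17 J.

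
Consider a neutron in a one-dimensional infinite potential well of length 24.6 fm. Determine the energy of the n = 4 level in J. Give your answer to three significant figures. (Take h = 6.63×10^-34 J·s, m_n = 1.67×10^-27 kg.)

E_4 = 8.70×10^-13 J

For an infinite well E_n = n²h²/(8m_nL²), so E_1 = h²/(8m_nL²) = (6.63×10^-34)²/(8·1.67×10^-27·(2.46×10^-14 m)²) = 5.437×10^-14 J.
Then E_4 = 4²·E_1 = 16·5.437×10^-14 J = 8.70×10^-13 J.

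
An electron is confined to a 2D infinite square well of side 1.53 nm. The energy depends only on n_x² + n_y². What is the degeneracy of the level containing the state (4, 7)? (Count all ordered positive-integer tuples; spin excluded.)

The level has n_x² + n_y² = 65. The ordered positive-integer solutions are (1, 8), (4, 7), (7, 4), (8, 1).
That gives 4 states.

degeneracy = 4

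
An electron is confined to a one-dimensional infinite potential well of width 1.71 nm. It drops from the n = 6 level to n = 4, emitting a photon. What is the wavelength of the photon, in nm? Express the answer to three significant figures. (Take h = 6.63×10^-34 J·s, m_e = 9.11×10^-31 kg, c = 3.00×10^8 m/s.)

λ = 482 nm

E_1 = h²/(8m_eL²) = 2.063×10^-20 J, so ΔE = (6² − 4²)E_1 = 4.126×10^-19 J.
λ = hc/ΔE = (6.63×10^-34·3.00×10^8)/4.126×10^-19 = 4.82×10^-7 m = 482 nm.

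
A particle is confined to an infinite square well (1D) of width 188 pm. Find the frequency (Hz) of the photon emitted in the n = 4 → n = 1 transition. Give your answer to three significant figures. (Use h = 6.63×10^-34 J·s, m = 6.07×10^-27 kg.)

E_1 = h²/(8mL²) = 2.561×10^-22 J and ΔE = (4² − 1²)E_1 = 3.841×10^-21 J.
f = ΔE/h = 3.841×10^-21/6.63×10^-34 = 5.79×10^12 Hz.

f = 5.79×10^12 Hz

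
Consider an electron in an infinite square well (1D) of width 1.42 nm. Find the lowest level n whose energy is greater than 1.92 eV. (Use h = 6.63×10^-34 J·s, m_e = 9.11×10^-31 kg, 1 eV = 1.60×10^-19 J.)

E_1 = h²/(8m_eL²) = 2.991×10^-20 J = 0.1869 eV.
Need n² > 1.92/0.1869 = 10.27, i.e. n > 3.205.
The smallest integer satisfying this is n = 4.

n = 4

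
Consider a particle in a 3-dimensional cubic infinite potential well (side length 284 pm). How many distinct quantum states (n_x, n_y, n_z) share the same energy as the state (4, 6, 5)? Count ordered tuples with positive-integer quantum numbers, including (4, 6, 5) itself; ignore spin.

The level has n_x² + n_y² + n_z² = 77. The ordered positive-integer solutions are (2, 3, 8), (2, 8, 3), (3, 2, 8), (3, 8, 2), (4, 5, 6), (4, 6, 5), (5, 4, 6), (5, 6, 4), (6, 4, 5), (6, 5, 4), (8, 2, 3), (8, 3, 2).
That gives 12 states.

degeneracy = 12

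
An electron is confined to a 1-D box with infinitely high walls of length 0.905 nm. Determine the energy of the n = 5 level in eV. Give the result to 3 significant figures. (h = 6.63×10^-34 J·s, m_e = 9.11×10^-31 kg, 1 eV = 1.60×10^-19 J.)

E_5 = 11.5 eV

For an infinite well E_n = n²h²/(8m_eL²), so E_1 = h²/(8m_eL²) = (6.63×10^-34)²/(8·9.11×10^-31·(9.05×10^-10 m)²) = 7.364×10^-20 J.
Then E_5 = 5²·E_1 = 25·7.364×10^-20 J = 1.841×10^-18 J.
Converting, E_5 = 1.841×10^-18 J / (1.60×10^-19 J/eV) = 11.5 eV.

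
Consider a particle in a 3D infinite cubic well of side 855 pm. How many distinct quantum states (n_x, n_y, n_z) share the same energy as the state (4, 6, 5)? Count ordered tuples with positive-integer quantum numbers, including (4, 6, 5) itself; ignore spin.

The level has n_x² + n_y² + n_z² = 77. The ordered positive-integer solutions are (2, 3, 8), (2, 8, 3), (3, 2, 8), (3, 8, 2), (4, 5, 6), (4, 6, 5), (5, 4, 6), (5, 6, 4), (6, 4, 5), (6, 5, 4), (8, 2, 3), (8, 3, 2).
That gives 12 states.

degeneracy = 12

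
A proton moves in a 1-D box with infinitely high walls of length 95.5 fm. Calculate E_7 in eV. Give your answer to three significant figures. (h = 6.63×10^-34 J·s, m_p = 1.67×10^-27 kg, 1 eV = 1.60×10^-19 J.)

E_7 = 1.10×10^6 eV

For an infinite well E_n = n²h²/(8m_pL²), so E_1 = h²/(8m_pL²) = (6.63×10^-34)²/(8·1.67×10^-27·(9.55×10^-14 m)²) = 3.608×10^-15 J.
Then E_7 = 7²·E_1 = 49·3.608×10^-15 J = 1.768×10^-13 J.
Converting, E_7 = 1.768×10^-13 J / (1.60×10^-19 J/eV) = 1.10×10^6 eV.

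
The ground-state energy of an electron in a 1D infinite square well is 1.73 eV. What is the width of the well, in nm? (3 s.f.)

From E_n = n²h²/(8m_eL²), L = n·h/√(8m_eE_n).
E_1 = 1.73 eV = 2.771×10^-19 J, so L = 1·6.626×10^-34/√(8·9.109×10^-31·2.771×10^-19) = 4.66×10^-10 m = 0.466 nm.

L = 0.466 nm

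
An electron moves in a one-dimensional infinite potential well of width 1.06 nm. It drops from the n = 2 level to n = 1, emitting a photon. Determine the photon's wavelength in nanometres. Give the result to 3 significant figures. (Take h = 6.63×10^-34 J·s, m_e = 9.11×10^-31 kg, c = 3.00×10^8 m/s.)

E_1 = h²/(8m_eL²) = 5.368×10^-20 J, so ΔE = (2² − 1²)E_1 = 1.610×10^-19 J.
λ = hc/ΔE = (6.63×10^-34·3.00×10^8)/1.610×10^-19 = 1.24×10^-6 m = 1.24×10^3 nm.

λ = 1.24×10^3 nm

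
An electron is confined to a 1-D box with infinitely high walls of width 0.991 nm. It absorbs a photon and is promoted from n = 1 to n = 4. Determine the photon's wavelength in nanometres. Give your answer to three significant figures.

λ = 216 nm

E_1 = h²/(8m_eL²) = 6.135×10^-20 J, so ΔE = (4² − 1²)E_1 = 9.202×10^-19 J.
λ = hc/ΔE = (6.626×10^-34·2.998×10^8)/9.202×10^-19 = 2.16×10^-7 m = 216 nm.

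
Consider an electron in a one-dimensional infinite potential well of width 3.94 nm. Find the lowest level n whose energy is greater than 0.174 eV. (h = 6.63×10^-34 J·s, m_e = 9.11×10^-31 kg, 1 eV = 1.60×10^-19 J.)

n = 3

E_1 = h²/(8m_eL²) = 3.885×10^-21 J = 0.02428 eV.
Need n² > 0.174/0.02428 = 7.166, i.e. n > 2.677.
The smallest integer satisfying this is n = 3.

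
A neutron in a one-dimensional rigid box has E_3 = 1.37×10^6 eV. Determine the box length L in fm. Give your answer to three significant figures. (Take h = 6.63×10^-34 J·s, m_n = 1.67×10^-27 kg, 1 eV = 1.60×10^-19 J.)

L = 36.8 fm

From E_n = n²h²/(8m_nL²), L = n·h/√(8m_nE_n).
E_3 = 1.37×10^6 eV = 2.192×10^-13 J, so L = 3·6.63×10^-34/√(8·1.67×10^-27·2.192×10^-13) = 3.68×10^-14 m = 36.8 fm.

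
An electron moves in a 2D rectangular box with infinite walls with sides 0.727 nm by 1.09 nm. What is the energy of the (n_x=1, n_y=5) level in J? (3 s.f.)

E = 1.38×10^-18 J

For a 2D rectangular well E = (h²/8m_e)·Σ n_i²/L_i² = (6.626×10^-34)²/(8·9.109×10^-31) · [1²/(0.727 nm)² + 5²/(1.09 nm)²].
Evaluating gives E = 1.38×10^-18 J.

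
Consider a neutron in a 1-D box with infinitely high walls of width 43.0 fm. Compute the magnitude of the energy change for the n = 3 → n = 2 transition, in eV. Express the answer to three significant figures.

E_1 = h²/(8m_nL²) = 1.772×10^-14 J.
|ΔE| = |3² − 2²|·E_1 = 5·1.772×10^-14 J = 8.860×10^-14 J = 5.53×10^5 eV.

|ΔE| = 5.53×10^5 eV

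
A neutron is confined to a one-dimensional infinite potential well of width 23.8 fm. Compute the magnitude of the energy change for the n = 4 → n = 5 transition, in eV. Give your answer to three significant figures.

|ΔE| = 3.25×10^6 eV

E_1 = h²/(8m_nL²) = 5.784×10^-14 J.
|ΔE| = |4² − 5²|·E_1 = 9·5.784×10^-14 J = 5.206×10^-13 J = 3.25×10^6 eV.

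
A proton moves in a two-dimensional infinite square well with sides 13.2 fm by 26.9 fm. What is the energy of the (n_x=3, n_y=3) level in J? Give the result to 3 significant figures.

For a 2D rectangular well E = (h²/8m_p)·Σ n_i²/L_i² = (6.626×10^-34)²/(8·1.673×10^-27) · [3²/(13.2 fm)² + 3²/(26.9 fm)²].
Evaluating gives E = 2.10×10^-12 J.

E = 2.10×10^-12 J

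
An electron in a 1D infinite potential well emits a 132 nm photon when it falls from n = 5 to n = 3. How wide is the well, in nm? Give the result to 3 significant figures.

The photon carries ΔE = hc/λ = 6.626×10^-34·2.998×10^8/1.32×10^-7 m = 1.505×10^-18 J.
Since ΔE = (5² − 3²)E_1, E_1 = 9.406×10^-20 J, and L = h/√(8m_eE_1) = 8.00×10^-10 m = 0.800 nm.

L = 0.800 nm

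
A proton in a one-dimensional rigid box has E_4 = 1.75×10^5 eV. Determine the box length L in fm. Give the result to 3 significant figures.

From E_n = n²h²/(8m_pL²), L = n·h/√(8m_pE_n).
E_4 = 1.75×10^5 eV = 2.804×10^-14 J, so L = 4·6.626×10^-34/√(8·1.673×10^-27·2.804×10^-14) = 1.37×10^-13 m = 137 fm.

L = 137 fm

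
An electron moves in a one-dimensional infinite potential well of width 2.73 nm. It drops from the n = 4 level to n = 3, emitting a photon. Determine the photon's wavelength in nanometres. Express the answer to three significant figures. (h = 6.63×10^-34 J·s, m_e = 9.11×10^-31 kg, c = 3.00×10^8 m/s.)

E_1 = h²/(8m_eL²) = 8.093×10^-21 J, so ΔE = (4² − 3²)E_1 = 5.665×10^-20 J.
λ = hc/ΔE = (6.63×10^-34·3.00×10^8)/5.665×10^-20 = 3.51×10^-6 m = 3.51×10^3 nm.

λ = 3.51×10^3 nm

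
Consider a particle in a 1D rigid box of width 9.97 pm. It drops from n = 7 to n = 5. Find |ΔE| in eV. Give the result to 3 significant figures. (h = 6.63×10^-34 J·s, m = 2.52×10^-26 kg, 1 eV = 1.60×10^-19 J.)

|ΔE| = 3.29 eV

E_1 = h²/(8mL²) = 2.194×10^-20 J.
|ΔE| = |7² − 5²|·E_1 = 24·2.194×10^-20 J = 5.266×10^-19 J = 3.29 eV.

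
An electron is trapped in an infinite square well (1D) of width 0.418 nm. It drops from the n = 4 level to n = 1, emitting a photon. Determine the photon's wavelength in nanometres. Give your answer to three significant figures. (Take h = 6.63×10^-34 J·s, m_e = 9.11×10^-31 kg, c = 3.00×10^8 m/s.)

λ = 38.4 nm

E_1 = h²/(8m_eL²) = 3.452×10^-19 J, so ΔE = (4² − 1²)E_1 = 5.178×10^-18 J.
λ = hc/ΔE = (6.63×10^-34·3.00×10^8)/5.178×10^-18 = 3.84×10^-8 m = 38.4 nm.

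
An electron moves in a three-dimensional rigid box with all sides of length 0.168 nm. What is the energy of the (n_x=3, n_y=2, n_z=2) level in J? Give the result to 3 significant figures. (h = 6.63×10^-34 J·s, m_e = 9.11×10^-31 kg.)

For a 3D rectangular well E = (h²/8m_e)·Σ n_i²/L_i² = (6.63×10^-34)²/(8·9.11×10^-31) · [3²/(0.168 nm)² + 2²/(0.168 nm)² + 2²/(0.168 nm)²].
Evaluating gives E = 3.63×10^-17 J.

E = 3.63×10^-17 J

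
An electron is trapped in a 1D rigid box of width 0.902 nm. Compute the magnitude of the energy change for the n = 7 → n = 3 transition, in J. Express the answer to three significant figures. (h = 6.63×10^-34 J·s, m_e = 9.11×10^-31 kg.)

E_1 = h²/(8m_eL²) = 7.413×10^-20 J.
|ΔE| = |7² − 3²|·E_1 = 40·7.413×10^-20 J = 2.97×10^-18 J.

|ΔE| = 2.97×10^-18 J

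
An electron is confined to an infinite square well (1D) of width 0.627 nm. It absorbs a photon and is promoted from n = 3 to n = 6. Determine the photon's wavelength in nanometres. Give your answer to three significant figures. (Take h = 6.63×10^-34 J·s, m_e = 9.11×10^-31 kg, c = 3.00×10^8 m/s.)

λ = 48.0 nm

E_1 = h²/(8m_eL²) = 1.534×10^-19 J, so ΔE = (6² − 3²)E_1 = 4.142×10^-18 J.
λ = hc/ΔE = (6.63×10^-34·3.00×10^8)/4.142×10^-18 = 4.80×10^-8 m = 48.0 nm.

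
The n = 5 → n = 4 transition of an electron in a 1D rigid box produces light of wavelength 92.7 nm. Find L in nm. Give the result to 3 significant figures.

The photon carries ΔE = hc/λ = 6.626×10^-34·2.998×10^8/9.27×10^-8 m = 2.143×10^-18 J.
Since ΔE = (5² − 4²)E_1, E_1 = 2.381×10^-19 J, and L = h/√(8m_eE_1) = 5.03×10^-10 m = 0.503 nm.

L = 0.503 nm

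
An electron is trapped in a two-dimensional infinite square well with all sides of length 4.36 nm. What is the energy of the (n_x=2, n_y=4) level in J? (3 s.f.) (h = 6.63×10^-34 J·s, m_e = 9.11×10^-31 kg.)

E = 6.35×10^-20 J

For a 2D rectangular well E = (h²/8m_e)·Σ n_i²/L_i² = (6.63×10^-34)²/(8·9.11×10^-31) · [2²/(4.36 nm)² + 4²/(4.36 nm)²].
Evaluating gives E = 6.35×10^-20 J.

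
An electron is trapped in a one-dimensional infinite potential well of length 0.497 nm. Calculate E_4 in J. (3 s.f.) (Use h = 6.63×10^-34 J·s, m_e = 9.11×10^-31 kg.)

E_4 = 3.91×10^-18 J

For an infinite well E_n = n²h²/(8m_eL²), so E_1 = h²/(8m_eL²) = (6.63×10^-34)²/(8·9.11×10^-31·(4.97×10^-10 m)²) = 2.442×10^-19 J.
Then E_4 = 4²·E_1 = 16·2.442×10^-19 J = 3.91×10^-18 J.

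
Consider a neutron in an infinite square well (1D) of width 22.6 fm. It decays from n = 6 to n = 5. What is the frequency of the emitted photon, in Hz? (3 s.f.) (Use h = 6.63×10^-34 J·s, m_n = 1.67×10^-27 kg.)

E_1 = h²/(8m_nL²) = 6.442×10^-14 J and ΔE = (6² − 5²)E_1 = 7.086×10^-13 J.
f = ΔE/h = 7.086×10^-13/6.63×10^-34 = 1.07×10^21 Hz.

f = 1.07×10^21 Hz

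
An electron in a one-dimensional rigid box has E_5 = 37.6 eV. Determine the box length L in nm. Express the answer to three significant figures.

From E_n = n²h²/(8m_eL²), L = n·h/√(8m_eE_n).
E_5 = 37.6 eV = 6.024×10^-18 J, so L = 5·6.626×10^-34/√(8·9.109×10^-31·6.024×10^-18) = 5.00×10^-10 m = 0.500 nm.

L = 0.500 nm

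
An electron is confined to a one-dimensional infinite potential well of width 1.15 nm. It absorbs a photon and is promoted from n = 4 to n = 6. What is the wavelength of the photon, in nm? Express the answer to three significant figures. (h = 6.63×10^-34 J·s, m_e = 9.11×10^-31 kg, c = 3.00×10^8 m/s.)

λ = 218 nm

E_1 = h²/(8m_eL²) = 4.561×10^-20 J, so ΔE = (6² − 4²)E_1 = 9.122×10^-19 J.
λ = hc/ΔE = (6.63×10^-34·3.00×10^8)/9.122×10^-19 = 2.18×10^-7 m = 218 nm.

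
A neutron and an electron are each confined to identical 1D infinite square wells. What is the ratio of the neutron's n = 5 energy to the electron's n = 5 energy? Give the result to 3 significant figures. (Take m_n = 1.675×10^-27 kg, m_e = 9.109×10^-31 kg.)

5.44×10^-4

E_n ∝ 1/m at fixed n and L, so the ratio is m_e/m_n = 9.109×10^-31/1.675×10^-27 = 5.44×10^-4.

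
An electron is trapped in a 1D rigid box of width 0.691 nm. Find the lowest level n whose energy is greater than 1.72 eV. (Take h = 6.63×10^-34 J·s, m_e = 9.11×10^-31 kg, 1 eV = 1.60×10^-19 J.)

E_1 = h²/(8m_eL²) = 1.263×10^-19 J = 0.7894 eV.
Need n² > 1.72/0.7894 = 2.179, i.e. n > 1.476.
The smallest integer satisfying this is n = 2.

n = 2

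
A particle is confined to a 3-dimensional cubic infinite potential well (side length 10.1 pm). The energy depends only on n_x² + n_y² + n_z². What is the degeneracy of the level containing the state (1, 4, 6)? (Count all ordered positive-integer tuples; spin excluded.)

The level has n_x² + n_y² + n_z² = 53. The ordered positive-integer solutions are (1, 4, 6), (1, 6, 4), (4, 1, 6), (4, 6, 1), (6, 1, 4), (6, 4, 1).
That gives 6 states.

degeneracy = 6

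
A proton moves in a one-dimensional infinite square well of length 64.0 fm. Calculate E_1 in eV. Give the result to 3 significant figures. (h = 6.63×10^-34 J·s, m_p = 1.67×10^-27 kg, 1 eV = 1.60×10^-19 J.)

E_1 = 5.02×10^4 eV

For an infinite well E_n = n²h²/(8m_pL²), so E_1 = h²/(8m_pL²) = (6.63×10^-34)²/(8·1.67×10^-27·(6.40×10^-14 m)²) = 8.033×10^-15 J.
Converting, E_1 = 8.033×10^-15 J / (1.60×10^-19 J/eV) = 5.02×10^4 eV.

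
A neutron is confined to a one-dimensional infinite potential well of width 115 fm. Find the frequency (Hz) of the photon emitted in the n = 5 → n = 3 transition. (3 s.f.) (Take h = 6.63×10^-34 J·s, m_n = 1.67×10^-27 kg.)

f = 6.00×10^19 Hz

E_1 = h²/(8m_nL²) = 2.488×10^-15 J and ΔE = (5² − 3²)E_1 = 3.981×10^-14 J.
f = ΔE/h = 3.981×10^-14/6.63×10^-34 = 6.00×10^19 Hz.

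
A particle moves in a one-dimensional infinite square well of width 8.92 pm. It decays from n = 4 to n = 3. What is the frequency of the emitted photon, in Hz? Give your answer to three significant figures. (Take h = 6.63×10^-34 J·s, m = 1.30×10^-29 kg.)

f = 5.61×10^17 Hz

E_1 = h²/(8mL²) = 5.312×10^-17 J and ΔE = (4² − 3²)E_1 = 3.718×10^-16 J.
f = ΔE/h = 3.718×10^-16/6.63×10^-34 = 5.61×10^17 Hz.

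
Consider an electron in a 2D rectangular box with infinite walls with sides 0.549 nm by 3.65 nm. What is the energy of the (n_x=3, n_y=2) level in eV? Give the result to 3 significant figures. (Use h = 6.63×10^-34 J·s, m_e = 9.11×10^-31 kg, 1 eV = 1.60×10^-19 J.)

E = 11.4 eV

For a 2D rectangular well E = (h²/8m_e)·Σ n_i²/L_i² = (6.63×10^-34)²/(8·9.11×10^-31) · [3²/(0.549 nm)² + 2²/(3.65 nm)²].
Evaluating gives E = 1.819×10^-18 J = 11.4 eV.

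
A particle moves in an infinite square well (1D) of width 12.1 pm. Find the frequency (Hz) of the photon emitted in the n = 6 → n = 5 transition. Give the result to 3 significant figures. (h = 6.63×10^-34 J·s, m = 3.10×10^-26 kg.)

f = 2.01×10^14 Hz

E_1 = h²/(8mL²) = 1.211×10^-20 J and ΔE = (6² − 5²)E_1 = 1.332×10^-19 J.
f = ΔE/h = 1.332×10^-19/6.63×10^-34 = 2.01×10^14 Hz.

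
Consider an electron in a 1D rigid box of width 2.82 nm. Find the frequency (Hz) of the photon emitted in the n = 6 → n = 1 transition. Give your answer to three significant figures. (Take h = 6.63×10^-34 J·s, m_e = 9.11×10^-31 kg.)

f = 4.00×10^14 Hz

E_1 = h²/(8m_eL²) = 7.584×10^-21 J and ΔE = (6² − 1²)E_1 = 2.654×10^-19 J.
f = ΔE/h = 2.654×10^-19/6.63×10^-34 = 4.00×10^14 Hz.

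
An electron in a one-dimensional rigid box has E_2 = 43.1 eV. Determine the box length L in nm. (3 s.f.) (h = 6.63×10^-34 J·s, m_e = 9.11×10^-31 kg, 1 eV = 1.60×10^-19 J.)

L = 0.187 nm

From E_n = n²h²/(8m_eL²), L = n·h/√(8m_eE_n).
E_2 = 43.1 eV = 6.896×10^-18 J, so L = 2·6.63×10^-34/√(8·9.11×10^-31·6.896×10^-18) = 1.87×10^-10 m = 0.187 nm.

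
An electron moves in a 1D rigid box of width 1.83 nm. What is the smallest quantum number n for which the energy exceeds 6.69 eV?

n = 8

E_1 = h²/(8m_eL²) = 1.799×10^-20 J = 0.1123 eV.
Need n² > 6.69/0.1123 = 59.57, i.e. n > 7.718.
The smallest integer satisfying this is n = 8.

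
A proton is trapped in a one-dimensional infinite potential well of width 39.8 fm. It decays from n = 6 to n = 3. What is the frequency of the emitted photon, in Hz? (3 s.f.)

E_1 = h²/(8m_pL²) = 2.071×10^-14 J and ΔE = (6² − 3²)E_1 = 5.592×10^-13 J.
f = ΔE/h = 5.592×10^-13/6.626×10^-34 = 8.44×10^20 Hz.

f = 8.44×10^20 Hz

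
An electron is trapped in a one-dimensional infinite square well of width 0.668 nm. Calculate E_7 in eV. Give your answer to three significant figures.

E_7 = 41.3 eV

For an infinite well E_n = n²h²/(8m_eL²), so E_1 = h²/(8m_eL²) = (6.626×10^-34)²/(8·9.109×10^-31·(6.68×10^-10 m)²) = 1.350×10^-19 J.
Then E_7 = 7²·E_1 = 49·1.350×10^-19 J = 6.615×10^-18 J.
Converting, E_7 = 6.615×10^-18 J / (1.602×10^-19 J/eV) = 41.3 eV.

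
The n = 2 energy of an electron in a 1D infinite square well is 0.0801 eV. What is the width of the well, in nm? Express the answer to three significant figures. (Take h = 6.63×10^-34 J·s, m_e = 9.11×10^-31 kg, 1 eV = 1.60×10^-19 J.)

L = 4.34 nm

From E_n = n²h²/(8m_eL²), L = n·h/√(8m_eE_n).
E_2 = 0.0801 eV = 1.282×10^-20 J, so L = 2·6.63×10^-34/√(8·9.11×10^-31·1.282×10^-20) = 4.34×10^-9 m = 4.34 nm.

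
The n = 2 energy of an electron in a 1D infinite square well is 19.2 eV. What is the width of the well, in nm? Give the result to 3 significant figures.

L = 0.280 nm

From E_n = n²h²/(8m_eL²), L = n·h/√(8m_eE_n).
E_2 = 19.2 eV = 3.076×10^-18 J, so L = 2·6.626×10^-34/√(8·9.109×10^-31·3.076×10^-18) = 2.80×10^-10 m = 0.280 nm.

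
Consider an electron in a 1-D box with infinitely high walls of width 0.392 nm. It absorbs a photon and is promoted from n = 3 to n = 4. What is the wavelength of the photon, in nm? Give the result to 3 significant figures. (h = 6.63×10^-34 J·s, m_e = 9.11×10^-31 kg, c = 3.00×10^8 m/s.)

E_1 = h²/(8m_eL²) = 3.925×10^-19 J, so ΔE = (4² − 3²)E_1 = 2.747×10^-18 J.
λ = hc/ΔE = (6.63×10^-34·3.00×10^8)/2.747×10^-18 = 7.24×10^-8 m = 72.4 nm.

λ = 72.4 nm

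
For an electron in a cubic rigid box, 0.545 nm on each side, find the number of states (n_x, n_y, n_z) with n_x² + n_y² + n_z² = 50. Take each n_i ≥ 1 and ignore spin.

degeneracy = 6

The level has n_x² + n_y² + n_z² = 50. The ordered positive-integer solutions are (3, 4, 5), (3, 5, 4), (4, 3, 5), (4, 5, 3), (5, 3, 4), (5, 4, 3).
That gives 6 states.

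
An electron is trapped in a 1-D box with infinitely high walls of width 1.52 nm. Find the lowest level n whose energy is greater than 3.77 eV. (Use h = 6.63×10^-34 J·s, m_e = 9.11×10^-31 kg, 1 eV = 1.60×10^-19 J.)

n = 5

E_1 = h²/(8m_eL²) = 2.611×10^-20 J = 0.1632 eV.
Need n² > 3.77/0.1632 = 23.10, i.e. n > 4.806.
The smallest integer satisfying this is n = 5.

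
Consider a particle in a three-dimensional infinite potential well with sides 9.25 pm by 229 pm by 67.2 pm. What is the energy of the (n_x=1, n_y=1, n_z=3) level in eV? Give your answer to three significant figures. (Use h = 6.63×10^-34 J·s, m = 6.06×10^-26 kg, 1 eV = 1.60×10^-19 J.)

E = 0.0776 eV

For a 3D rectangular well E = (h²/8m)·Σ n_i²/L_i² = (6.63×10^-34)²/(8·6.06×10^-26) · [1²/(9.25 pm)² + 1²/(229 pm)² + 3²/(67.2 pm)²].
Evaluating gives E = 1.242×10^-20 J = 0.0776 eV.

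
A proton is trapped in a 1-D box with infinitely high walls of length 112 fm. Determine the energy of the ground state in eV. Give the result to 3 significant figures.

E_1 = 1.63×10^4 eV

For an infinite well E_n = n²h²/(8m_pL²), so E_1 = h²/(8m_pL²) = (6.626×10^-34)²/(8·1.673×10^-27·(1.12×10^-13 m)²) = 2.615×10^-15 J.
Converting, E_1 = 2.615×10^-15 J / (1.602×10^-19 J/eV) = 1.63×10^4 eV.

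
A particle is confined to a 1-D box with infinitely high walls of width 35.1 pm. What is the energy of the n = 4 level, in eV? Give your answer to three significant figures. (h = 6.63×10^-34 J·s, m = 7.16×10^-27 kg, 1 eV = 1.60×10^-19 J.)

E_4 = 0.623 eV

For an infinite well E_n = n²h²/(8mL²), so E_1 = h²/(8mL²) = (6.63×10^-34)²/(8·7.16×10^-27·(3.51×10^-11 m)²) = 6.229×10^-21 J.
Then E_4 = 4²·E_1 = 16·6.229×10^-21 J = 9.966×10^-20 J.
Converting, E_4 = 9.966×10^-20 J / (1.60×10^-19 J/eV) = 0.623 eV.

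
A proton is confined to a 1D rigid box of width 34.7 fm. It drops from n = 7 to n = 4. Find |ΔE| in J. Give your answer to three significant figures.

|ΔE| = 8.99×10^-13 J

E_1 = h²/(8m_pL²) = 2.724×10^-14 J.
|ΔE| = |7² − 4²|·E_1 = 33·2.724×10^-14 J = 8.99×10^-13 J.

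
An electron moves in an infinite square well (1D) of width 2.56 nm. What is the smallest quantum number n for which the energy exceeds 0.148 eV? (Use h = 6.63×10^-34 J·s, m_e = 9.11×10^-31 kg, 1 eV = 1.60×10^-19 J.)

n = 2

E_1 = h²/(8m_eL²) = 9.203×10^-21 J = 0.05752 eV.
Need n² > 0.148/0.05752 = 2.573, i.e. n > 1.604.
The smallest integer satisfying this is n = 2.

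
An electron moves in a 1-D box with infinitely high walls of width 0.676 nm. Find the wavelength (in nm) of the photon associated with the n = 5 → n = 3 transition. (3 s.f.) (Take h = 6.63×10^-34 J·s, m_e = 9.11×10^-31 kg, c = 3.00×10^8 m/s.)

λ = 94.2 nm

E_1 = h²/(8m_eL²) = 1.320×10^-19 J, so ΔE = (5² − 3²)E_1 = 2.112×10^-18 J.
λ = hc/ΔE = (6.63×10^-34·3.00×10^8)/2.112×10^-18 = 9.42×10^-8 m = 94.2 nm.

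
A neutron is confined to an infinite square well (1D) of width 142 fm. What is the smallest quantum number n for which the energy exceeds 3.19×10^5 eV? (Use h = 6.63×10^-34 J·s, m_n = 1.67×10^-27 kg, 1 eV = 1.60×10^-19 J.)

n = 6

E_1 = h²/(8m_nL²) = 1.632×10^-15 J = 1.020×10^4 eV.
Need n² > 3.19×10^5/1.020×10^4 = 31.27, i.e. n > 5.592.
The smallest integer satisfying this is n = 6.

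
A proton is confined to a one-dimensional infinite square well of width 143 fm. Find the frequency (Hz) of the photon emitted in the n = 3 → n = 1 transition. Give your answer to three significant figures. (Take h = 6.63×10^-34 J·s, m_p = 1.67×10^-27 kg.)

E_1 = h²/(8m_pL²) = 1.609×10^-15 J and ΔE = (3² − 1²)E_1 = 1.287×10^-14 J.
f = ΔE/h = 1.287×10^-14/6.63×10^-34 = 1.94×10^19 Hz.

f = 1.94×10^19 Hz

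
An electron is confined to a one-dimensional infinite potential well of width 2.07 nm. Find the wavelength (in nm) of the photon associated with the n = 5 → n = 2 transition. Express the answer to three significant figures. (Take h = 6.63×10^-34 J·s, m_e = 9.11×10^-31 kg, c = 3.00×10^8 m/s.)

λ = 673 nm

E_1 = h²/(8m_eL²) = 1.408×10^-20 J, so ΔE = (5² − 2²)E_1 = 2.957×10^-19 J.
λ = hc/ΔE = (6.63×10^-34·3.00×10^8)/2.957×10^-19 = 6.73×10^-7 m = 673 nm.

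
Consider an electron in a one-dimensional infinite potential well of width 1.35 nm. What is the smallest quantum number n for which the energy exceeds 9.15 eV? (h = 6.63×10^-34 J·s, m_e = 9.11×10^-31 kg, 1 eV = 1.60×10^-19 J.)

E_1 = h²/(8m_eL²) = 3.309×10^-20 J = 0.2068 eV.
Need n² > 9.15/0.2068 = 44.25, i.e. n > 6.652.
The smallest integer satisfying this is n = 7.

n = 7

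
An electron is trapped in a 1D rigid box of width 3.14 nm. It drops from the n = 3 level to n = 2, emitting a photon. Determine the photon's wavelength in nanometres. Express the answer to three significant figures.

E_1 = h²/(8m_eL²) = 6.111×10^-21 J, so ΔE = (3² − 2²)E_1 = 3.055×10^-20 J.
λ = hc/ΔE = (6.626×10^-34·2.998×10^8)/3.055×10^-20 = 6.50×10^-6 m = 6.50×10^3 nm.

λ = 6.50×10^3 nm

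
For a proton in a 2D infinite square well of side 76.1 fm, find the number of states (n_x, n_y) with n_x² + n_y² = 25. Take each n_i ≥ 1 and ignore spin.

degeneracy = 2

The level has n_x² + n_y² = 25. The ordered positive-integer solutions are (3, 4), (4, 3).
That gives 2 states.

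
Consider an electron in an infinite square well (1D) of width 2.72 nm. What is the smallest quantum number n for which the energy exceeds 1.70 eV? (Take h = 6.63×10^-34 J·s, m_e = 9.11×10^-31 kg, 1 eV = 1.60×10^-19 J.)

n = 6

E_1 = h²/(8m_eL²) = 8.152×10^-21 J = 0.05095 eV.
Need n² > 1.70/0.05095 = 33.37, i.e. n > 5.777.
The smallest integer satisfying this is n = 6.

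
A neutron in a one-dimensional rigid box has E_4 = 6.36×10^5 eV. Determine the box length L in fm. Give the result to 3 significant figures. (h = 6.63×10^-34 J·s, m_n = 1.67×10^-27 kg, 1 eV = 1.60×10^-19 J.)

L = 71.9 fm

From E_n = n²h²/(8m_nL²), L = n·h/√(8m_nE_n).
E_4 = 6.36×10^5 eV = 1.018×10^-13 J, so L = 4·6.63×10^-34/√(8·1.67×10^-27·1.018×10^-13) = 7.19×10^-14 m = 71.9 fm.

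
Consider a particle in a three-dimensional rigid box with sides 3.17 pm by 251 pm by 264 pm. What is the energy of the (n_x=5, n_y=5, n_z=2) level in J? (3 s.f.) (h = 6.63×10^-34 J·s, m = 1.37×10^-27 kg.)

For a 3D rectangular well E = (h²/8m)·Σ n_i²/L_i² = (6.63×10^-34)²/(8·1.37×10^-27) · [5²/(3.17 pm)² + 5²/(251 pm)² + 2²/(264 pm)²].
Evaluating gives E = 9.98×10^-17 J.

E = 9.98×10^-17 J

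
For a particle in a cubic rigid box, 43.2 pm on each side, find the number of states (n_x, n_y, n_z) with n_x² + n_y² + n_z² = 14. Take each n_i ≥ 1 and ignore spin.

The level has n_x² + n_y² + n_z² = 14. The ordered positive-integer solutions are (1, 2, 3), (1, 3, 2), (2, 1, 3), (2, 3, 1), (3, 1, 2), (3, 2, 1).
That gives 6 states.

degeneracy = 6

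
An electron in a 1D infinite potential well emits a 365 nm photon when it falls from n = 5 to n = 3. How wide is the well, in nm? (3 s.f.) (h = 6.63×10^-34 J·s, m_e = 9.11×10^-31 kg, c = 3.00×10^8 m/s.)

L = 1.33 nm

The photon carries ΔE = hc/λ = 6.63×10^-34·3.00×10^8/3.65×10^-7 m = 5.449×10^-19 J.
Since ΔE = (5² − 3²)E_1, E_1 = 3.406×10^-20 J, and L = h/√(8m_eE_1) = 1.33×10^-9 m = 1.33 nm.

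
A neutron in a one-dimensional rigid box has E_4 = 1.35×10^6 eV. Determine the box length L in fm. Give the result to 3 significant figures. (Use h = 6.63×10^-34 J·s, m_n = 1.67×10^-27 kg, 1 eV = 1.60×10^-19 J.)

L = 49.4 fm

From E_n = n²h²/(8m_nL²), L = n·h/√(8m_nE_n).
E_4 = 1.35×10^6 eV = 2.160×10^-13 J, so L = 4·6.63×10^-34/√(8·1.67×10^-27·2.160×10^-13) = 4.94×10^-14 m = 49.4 fm.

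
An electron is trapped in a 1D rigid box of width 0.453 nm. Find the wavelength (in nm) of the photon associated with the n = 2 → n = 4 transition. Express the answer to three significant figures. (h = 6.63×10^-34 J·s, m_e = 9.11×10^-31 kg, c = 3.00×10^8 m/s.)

E_1 = h²/(8m_eL²) = 2.939×10^-19 J, so ΔE = (4² − 2²)E_1 = 3.527×10^-18 J.
λ = hc/ΔE = (6.63×10^-34·3.00×10^8)/3.527×10^-18 = 5.64×10^-8 m = 56.4 nm.

λ = 56.4 nm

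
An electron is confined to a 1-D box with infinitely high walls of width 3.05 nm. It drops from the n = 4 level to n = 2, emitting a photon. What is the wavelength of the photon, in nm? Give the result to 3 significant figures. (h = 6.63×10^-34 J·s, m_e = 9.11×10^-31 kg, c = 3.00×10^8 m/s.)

λ = 2.56×10^3 nm

E_1 = h²/(8m_eL²) = 6.484×10^-21 J, so ΔE = (4² − 2²)E_1 = 7.781×10^-20 J.
λ = hc/ΔE = (6.63×10^-34·3.00×10^8)/7.781×10^-20 = 2.56×10^-6 m = 2.56×10^3 nm.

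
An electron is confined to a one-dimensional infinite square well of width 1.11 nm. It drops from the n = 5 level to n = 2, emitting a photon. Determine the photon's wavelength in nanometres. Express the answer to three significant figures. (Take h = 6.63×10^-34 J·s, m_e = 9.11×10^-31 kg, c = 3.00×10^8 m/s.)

λ = 193 nm

E_1 = h²/(8m_eL²) = 4.895×10^-20 J, so ΔE = (5² − 2²)E_1 = 1.028×10^-18 J.
λ = hc/ΔE = (6.63×10^-34·3.00×10^8)/1.028×10^-18 = 1.93×10^-7 m = 193 nm.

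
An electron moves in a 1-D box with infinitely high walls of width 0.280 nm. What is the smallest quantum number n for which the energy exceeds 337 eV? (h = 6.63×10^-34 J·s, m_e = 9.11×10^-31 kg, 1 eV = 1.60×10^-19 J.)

E_1 = h²/(8m_eL²) = 7.693×10^-19 J = 4.808 eV.
Need n² > 337/4.808 = 70.09, i.e. n > 8.372.
The smallest integer satisfying this is n = 9.

n = 9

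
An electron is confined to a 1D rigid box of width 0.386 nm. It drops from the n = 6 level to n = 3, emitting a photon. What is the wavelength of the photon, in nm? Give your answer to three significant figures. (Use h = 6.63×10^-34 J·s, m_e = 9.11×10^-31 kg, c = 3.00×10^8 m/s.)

E_1 = h²/(8m_eL²) = 4.048×10^-19 J, so ΔE = (6² − 3²)E_1 = 1.093×10^-17 J.
λ = hc/ΔE = (6.63×10^-34·3.00×10^8)/1.093×10^-17 = 1.82×10^-8 m = 18.2 nm.

λ = 18.2 nm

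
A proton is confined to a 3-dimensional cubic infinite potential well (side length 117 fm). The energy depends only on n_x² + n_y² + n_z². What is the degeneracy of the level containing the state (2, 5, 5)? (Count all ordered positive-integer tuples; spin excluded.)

degeneracy = 12

The level has n_x² + n_y² + n_z² = 54. The ordered positive-integer solutions are (1, 2, 7), (1, 7, 2), (2, 1, 7), (2, 5, 5), (2, 7, 1), (3, 3, 6), (3, 6, 3), (5, 2, 5), (5, 5, 2), (6, 3, 3), (7, 1, 2), (7, 2, 1).
That gives 12 states.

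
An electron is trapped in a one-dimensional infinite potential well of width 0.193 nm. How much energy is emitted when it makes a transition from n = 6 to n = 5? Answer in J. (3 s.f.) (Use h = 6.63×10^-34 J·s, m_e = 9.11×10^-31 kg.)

|ΔE| = 1.78×10^-17 J

E_1 = h²/(8m_eL²) = 1.619×10^-18 J.
|ΔE| = |6² − 5²|·E_1 = 11·1.619×10^-18 J = 1.78×10^-17 J.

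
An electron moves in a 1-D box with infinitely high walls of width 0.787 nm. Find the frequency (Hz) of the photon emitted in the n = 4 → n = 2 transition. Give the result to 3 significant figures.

E_1 = h²/(8m_eL²) = 9.727×10^-20 J and ΔE = (4² − 2²)E_1 = 1.167×10^-18 J.
f = ΔE/h = 1.167×10^-18/6.626×10^-34 = 1.76×10^15 Hz.

f = 1.76×10^15 Hz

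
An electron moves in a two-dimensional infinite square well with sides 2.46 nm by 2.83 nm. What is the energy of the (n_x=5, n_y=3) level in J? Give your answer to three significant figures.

For a 2D rectangular well E = (h²/8m_e)·Σ n_i²/L_i² = (6.626×10^-34)²/(8·9.109×10^-31) · [5²/(2.46 nm)² + 3²/(2.83 nm)²].
Evaluating gives E = 3.17×10^-19 J.

E = 3.17×10^-19 J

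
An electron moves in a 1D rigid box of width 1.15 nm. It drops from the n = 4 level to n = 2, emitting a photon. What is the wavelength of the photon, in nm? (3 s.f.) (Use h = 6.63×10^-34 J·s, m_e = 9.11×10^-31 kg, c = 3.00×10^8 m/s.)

λ = 363 nm

E_1 = h²/(8m_eL²) = 4.561×10^-20 J, so ΔE = (4² − 2²)E_1 = 5.473×10^-19 J.
λ = hc/ΔE = (6.63×10^-34·3.00×10^8)/5.473×10^-19 = 3.63×10^-7 m = 363 nm.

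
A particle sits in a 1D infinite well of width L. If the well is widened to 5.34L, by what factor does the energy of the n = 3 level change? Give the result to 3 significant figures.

0.0351

E_n ∝ 1/L², so the energy scales by 1/5.34² = 0.0351.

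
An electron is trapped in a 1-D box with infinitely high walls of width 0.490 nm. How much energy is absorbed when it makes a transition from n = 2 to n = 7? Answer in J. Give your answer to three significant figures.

E_1 = h²/(8m_eL²) = 2.509×10^-19 J.
|ΔE| = |2² − 7²|·E_1 = 45·2.509×10^-19 J = 1.13×10^-17 J.

|ΔE| = 1.13×10^-17 J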